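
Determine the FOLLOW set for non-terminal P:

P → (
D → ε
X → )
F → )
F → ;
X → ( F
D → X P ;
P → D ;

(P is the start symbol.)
{ $, ';' }

P is the start symbol, so $ ∈ FOLLOW(P).
In D → X P ;: P is followed by ';', add FIRST(';') \ {ε} = { ';' }

Taking the union: FOLLOW(P) = { $, ';' }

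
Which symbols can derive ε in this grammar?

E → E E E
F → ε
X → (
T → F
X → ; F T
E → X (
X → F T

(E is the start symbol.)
{ 'F', 'T', 'X' }

A non-terminal is nullable if it can derive ε (the empty string): either it has an ε-production, or it has a production whose right-hand side consists entirely of nullable non-terminals.

ε-productions: F → ε
So F is immediately nullable.
T → F: every symbol on the right is nullable, so T is nullable too.
X → F T: every symbol on the right is nullable, so X is nullable too.
No further non-terminal can be added: every production for the remaining non-terminals contains a terminal or a non-nullable non-terminal.
Nullable = { 'F', 'T', 'X' }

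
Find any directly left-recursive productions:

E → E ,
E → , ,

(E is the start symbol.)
Direct left recursion occurs when N → N α for some non-terminal N (the right-hand side begins with the left-hand side itself).

E → E ,: LEFT RECURSIVE (starts with E)
E → , ,: starts with ','

The grammar has direct left recursion on: E.

Answer: Yes, E is left-recursive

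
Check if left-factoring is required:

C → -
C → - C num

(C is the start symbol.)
Yes, C has productions with common prefix '-'

Left-factoring is needed when two productions for the same non-terminal
share a common prefix on the right-hand side.

Productions for C:
  C → -
  C → - C num

Found common prefix '-' in productions for C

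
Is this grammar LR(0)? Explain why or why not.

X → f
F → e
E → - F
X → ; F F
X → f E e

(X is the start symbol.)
No. Shift-reduce conflict between [X → f .] and [E → . - F]

A grammar is LR(0) if no state in the canonical LR(0) collection has:
  - both a shift item (dot before a terminal) and a complete item (shift-reduce conflict), or
  - two or more complete items (reduce-reduce conflict; the accept item [X' → X .] counts as a complete item here).

Augment with X' → X and build the canonical LR(0) collection (I0 = CLOSURE({[X' → . X]}), then GOTO on every symbol after a dot until no new states appear). It has 11 states:
  I0: { [X → . ; F F], [X → . f E e], [X → . f], [X' → . X] }  — shift
  I1: { [F → . e], [X → ; . F F] }  — shift
  I2: { [X' → X .] }  — accept
  I3: { [E → . - F], [X → f . E e], [X → f .] }  — shift, reduce
  I4: { [E → - . F], [F → . e] }  — shift
  I5: { [X → f E . e] }  — shift
  I6: { [X → f E e .] }  — reduce
  I7: { [E → - F .] }  — reduce
  I8: { [F → e .] }  — reduce
  I9: { [F → . e], [X → ; F . F] }  — shift
  I10: { [X → ; F F .] }  — reduce

Conflict in state I3:
  Shift-reduce conflict between [X → f .] and [E → . - F]
So the grammar is NOT LR(0).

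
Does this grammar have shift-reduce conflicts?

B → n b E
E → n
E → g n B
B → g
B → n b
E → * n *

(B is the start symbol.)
Augment with B' → B and build the canonical LR(0) collection (I0 = CLOSURE({[B' → . B]}), then GOTO on every symbol after a dot until no new states appear). It has 13 states:
  I0: { [B → . g], [B → . n b E], [B → . n b], [B' → . B] }  — shift
  I1: { [B' → B .] }  — accept
  I2: { [B → g .] }  — reduce
  I3: { [B → n . b E], [B → n . b] }  — shift
  I4: { [B → n b . E], [B → n b .], [E → . * n *], [E → . g n B], [E → . n] }  — shift, reduce
  I5: { [E → * . n *] }  — shift
  I6: { [B → n b E .] }  — reduce
  I7: { [E → g . n B] }  — shift
  I8: { [E → n .] }  — reduce
  I9: { [B → . g], [B → . n b E], [B → . n b], [E → g n . B] }  — shift
  I10: { [E → g n B .] }  — reduce
  I11: { [E → * n . *] }  — shift
  I12: { [E → * n * .] }  — reduce

I4 contains reduce item [B → n b .] and shift items [E → . * n *], [E → . g n B], [E → . n] — shift-reduce conflict.

Answer: Yes — I4: [B → n b .] vs [E → . * n *]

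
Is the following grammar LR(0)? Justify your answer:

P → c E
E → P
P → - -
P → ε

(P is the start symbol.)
No. Shift-reduce conflict between [P → .] and [P → . - -]

A grammar is LR(0) if no state in the canonical LR(0) collection has:
  - both a shift item (dot before a terminal) and a complete item (shift-reduce conflict), or
  - two or more complete items (reduce-reduce conflict; the accept item [P' → P .] counts as a complete item here).

Augment with P' → P and build the canonical LR(0) collection (I0 = CLOSURE({[P' → . P]}), then GOTO on every symbol after a dot until no new states appear). It has 7 states:
  I0: { [P → . - -], [P → . c E], [P → .], [P' → . P] }  — shift, reduce
  I1: { [P → - . -] }  — shift
  I2: { [P' → P .] }  — accept
  I3: { [E → . P], [P → . - -], [P → . c E], [P → .], [P → c . E] }  — shift, reduce
  I4: { [P → c E .] }  — reduce
  I5: { [E → P .] }  — reduce
  I6: { [P → - - .] }  — reduce

Conflict in state I0:
  Shift-reduce conflict between [P → .] and [P → . - -]
So the grammar is NOT LR(0).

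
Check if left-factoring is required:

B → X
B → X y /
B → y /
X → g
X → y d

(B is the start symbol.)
Yes, B has productions with common prefix 'X'

Left-factoring is needed when two productions for the same non-terminal
share a common prefix on the right-hand side.

Productions for B:
  B → X
  B → X y /
  B → y /
Productions for X:
  X → g
  X → y d

Found common prefix 'X' in productions for B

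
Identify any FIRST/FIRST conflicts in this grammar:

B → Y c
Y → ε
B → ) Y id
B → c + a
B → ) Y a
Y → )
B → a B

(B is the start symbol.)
A FIRST/FIRST conflict occurs when two productions N → α and N → β for the same non-terminal have FIRST(α) ∩ FIRST(β) ≠ ∅ (with ε ∈ FIRST of a nullable right-hand side, so two nullable alternatives also conflict).

FIRST sets of the non-terminals at (or reachable through a nullable prefix from) the front of some alternative:
  FIRST(Y) = { ')', ε }

Productions for B:
  B → Y c: FIRST = { ')', 'c' }
  B → ) Y id: FIRST = { ')' }
  B → c + a: FIRST = { 'c' }
  B → ) Y a: FIRST = { ')' }
  B → a B: FIRST = { 'a' }
Productions for Y:
  Y → ε: FIRST = { ε }
  Y → ): FIRST = { ')' }

Conflict for B: B → Y c and B → ) Y id
  Overlap: { ')' }
Conflict for B: B → Y c and B → c + a
  Overlap: { 'c' }
Conflict for B: B → Y c and B → ) Y a
  Overlap: { ')' }
Conflict for B: B → ) Y id and B → ) Y a
  Overlap: { ')' }

Answer: Yes. B → Y c / B → ')' Y id on { ')' }; B → Y c / B → c '+' a on { 'c' }; B → Y c / B → ')' Y a on { ')' }; B → ')' Y id / B → ')' Y a on { ')' }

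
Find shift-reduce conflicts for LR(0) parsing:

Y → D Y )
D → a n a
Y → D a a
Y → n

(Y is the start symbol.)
Augment with Y' → Y and build the canonical LR(0) collection (I0 = CLOSURE({[Y' → . Y]}), then GOTO on every symbol after a dot until no new states appear). It has 11 states:
  I0: { [D → . a n a], [Y → . D Y )], [Y → . D a a], [Y → . n], [Y' → . Y] }  — shift
  I1: { [D → . a n a], [Y → . D Y )], [Y → . D a a], [Y → . n], [Y → D . Y )], [Y → D . a a] }  — shift
  I2: { [Y' → Y .] }  — accept
  I3: { [D → a . n a] }  — shift
  I4: { [Y → n .] }  — reduce
  I5: { [D → a n . a] }  — shift
  I6: { [D → a n a .] }  — reduce
  I7: { [Y → D Y . )] }  — shift
  I8: { [D → a . n a], [Y → D a . a] }  — shift
  I9: { [Y → D a a .] }  — reduce
  I10: { [Y → D Y ) .] }  — reduce

No state contains both a complete item and a shift item.

Answer: No shift-reduce conflicts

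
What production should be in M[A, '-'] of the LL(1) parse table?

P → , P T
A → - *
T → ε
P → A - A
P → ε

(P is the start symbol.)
A → - *

To find M[A, '-'], we find productions for A where '-' is in the predict set (PREDICT(N → α) = (FIRST(α) \ {ε}) ∪ (FOLLOW(N) if α ⇒* ε)).

A → - *: PREDICT = { '-' }
  '-' is in predict set, so this production goes in M[A, '-']

M[A, '-'] = A → - *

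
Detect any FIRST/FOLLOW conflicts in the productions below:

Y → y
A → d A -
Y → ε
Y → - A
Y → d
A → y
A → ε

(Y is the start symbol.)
Nullable non-terminals: A, Y.

A: nullable alternative(s) A → ε; FOLLOW(A) = { $, '-' }
  A → d A -: FIRST \ {ε} = { 'd' } — disjoint from FOLLOW(A)
  A → y: FIRST \ {ε} = { 'y' } — disjoint from FOLLOW(A)
  A → ε: FIRST \ {ε} = { } — this is the only nullable alternative, skip

Y: nullable alternative(s) Y → ε; FOLLOW(Y) = { $ }
  Y → y: FIRST \ {ε} = { 'y' } — disjoint from FOLLOW(Y)
  Y → ε: FIRST \ {ε} = { } — this is the only nullable alternative, skip
  Y → - A: FIRST \ {ε} = { '-' } — disjoint from FOLLOW(Y)
  Y → d: FIRST \ {ε} = { 'd' } — disjoint from FOLLOW(Y)

No FIRST/FOLLOW conflicts found.

Answer: No FIRST/FOLLOW conflicts.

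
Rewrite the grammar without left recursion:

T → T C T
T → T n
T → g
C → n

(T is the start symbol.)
T → g T'
T' → C T T'
T' → n T'
T' → ε
C → n

T is directly left-recursive. The standard transformation for
  A → A α₁ | ... | A α_m | β₁ | ... | β_n
is
  A  → β₁ A' | ... | β_n A'
  A' → α₁ A' | ... | α_m A' | ε

T → g becomes T → g T'
T → T C T becomes T' → C T T'
T → T n becomes T' → n T'
Add T' → ε

Productions for other non-terminals are unchanged:
  C → n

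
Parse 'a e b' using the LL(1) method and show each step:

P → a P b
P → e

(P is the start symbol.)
LL(1) parsing maintains a stack (initially the start symbol over $) and the input. At each step: if the stack top is a terminal, match it against the current input token; if it is a non-terminal N, replace it with the RHS of M[N, lookahead] (the unique production whose predict set contains the lookahead).

Stack is shown with the top on the left.

Stack    Input    Action
------------------------
P $      a e b $  output P → a P b
a P b $  a e b $  match 'a'
P b $    e b $    output P → e
e b $    e b $    match 'e'
b $      b $      match 'b'
$        $        accept

The string is accepted.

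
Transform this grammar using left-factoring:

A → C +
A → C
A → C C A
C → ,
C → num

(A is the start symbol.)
Left-factoring transforms A → αβ₁ | αβ₂ into A → αA' and A' → β₁ | β₂
(α is the longest common prefix among the alternatives). Repeat until
no nonterminal has two alternatives with a common prefix.

Round 1: A has alternatives sharing prefix 'C'. Introduce A': A → C A'
  Add: A' → +
  Add: A' → ε
  Add: A' → C A

No remaining common prefixes — done.

Resulting grammar:
A → C A'
A' → +
A' → ε
A' → C A
C → ,
C → num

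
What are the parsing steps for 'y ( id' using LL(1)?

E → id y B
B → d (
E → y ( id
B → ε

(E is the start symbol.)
LL(1) parsing maintains a stack (initially the start symbol over $) and the input. At each step: if the stack top is a terminal, match it against the current input token; if it is a non-terminal N, replace it with the RHS of M[N, lookahead] (the unique production whose predict set contains the lookahead).

Stack is shown with the top on the left.

Stack     Input     Action
--------------------------
E $       y ( id $  output E → y ( id
y ( id $  y ( id $  match 'y'
( id $    ( id $    match '('
id $      id $      match 'id'
$         $         accept

The string is accepted.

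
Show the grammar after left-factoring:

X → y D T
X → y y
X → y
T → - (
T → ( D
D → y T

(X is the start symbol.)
Left-factoring transforms A → αβ₁ | αβ₂ into A → αA' and A' → β₁ | β₂
(α is the longest common prefix among the alternatives). Repeat until
no nonterminal has two alternatives with a common prefix.

Round 1: X has alternatives sharing prefix 'y'. Introduce X': X → y X'
  Add: X' → D T
  Add: X' → y
  Add: X' → ε

No remaining common prefixes — done.

Resulting grammar:
X → y X'
X' → D T
X' → y
X' → ε
T → - (
T → ( D
D → y T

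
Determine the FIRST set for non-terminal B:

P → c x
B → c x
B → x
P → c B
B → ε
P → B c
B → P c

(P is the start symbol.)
To compute FIRST(B), examine every production with B on the left-hand side, reading each right-hand side left to right until a non-nullable symbol is reached.

FIRST sets of the other non-terminals involved (by the same procedure, iterated to a fixed point):
  FIRST(P) = { 'c', 'x' }

From B → c x:
  - c is a terminal: add 'c' and stop
From B → x:
  - x is a terminal: add 'x' and stop
From B → ε:
  - ε-production, so ε ∈ FIRST(B)
From B → P c:
  - P is a non-terminal: add FIRST(P) \ {ε} = { 'c', 'x' }
    P is not nullable, so stop

Collecting: FIRST(B) = { 'c', 'x', ε }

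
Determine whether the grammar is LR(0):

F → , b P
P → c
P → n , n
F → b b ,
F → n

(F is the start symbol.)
Yes, the grammar is LR(0)

Augment with F' → F and build the canonical LR(0) collection (I0 = CLOSURE({[F' → . F]}), then GOTO on every symbol after a dot until no new states appear). It has 13 states:
  I0: { [F → . , b P], [F → . b b ,], [F → . n], [F' → . F] }  — shift
  I1: { [F → , . b P] }  — shift
  I2: { [F' → F .] }  — accept
  I3: { [F → b . b ,] }  — shift
  I4: { [F → n .] }  — reduce
  I5: { [F → b b . ,] }  — shift
  I6: { [F → b b , .] }  — reduce
  I7: { [F → , b . P], [P → . c], [P → . n , n] }  — shift
  I8: { [F → , b P .] }  — reduce
  I9: { [P → c .] }  — reduce
  I10: { [P → n . , n] }  — shift
  I11: { [P → n , . n] }  — shift
  I12: { [P → n , n .] }  — reduce

Every state is either a pure shift/goto state or contains exactly one complete item and nothing to shift — no conflicts. The grammar is LR(0).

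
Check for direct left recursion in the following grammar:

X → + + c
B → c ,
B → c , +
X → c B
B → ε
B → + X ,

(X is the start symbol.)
X → + + c: starts with '+'
B → c ,: starts with c
B → c , +: starts with c
X → c B: starts with c
B → ε: starts with ε
B → + X ,: starts with '+'

No direct left recursion found.

Answer: No direct left recursion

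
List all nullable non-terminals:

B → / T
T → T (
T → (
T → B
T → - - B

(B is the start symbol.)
A non-terminal is nullable if it can derive ε (the empty string): either it has an ε-production, or it has a production whose right-hand side consists entirely of nullable non-terminals.

There are no ε-productions, so no non-terminal can derive ε.
No non-terminals are nullable.

Answer: None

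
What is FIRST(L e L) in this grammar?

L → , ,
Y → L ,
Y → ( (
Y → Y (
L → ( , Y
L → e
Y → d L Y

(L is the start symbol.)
{ '(', ',', 'e' }

FIRST sets of the non-terminals involved (from the grammar, by fixed-point iteration):
  FIRST(L) = { '(', ',', 'e' }

To compute FIRST(L e L), process the symbols left to right:
Symbol L is a non-terminal. Add FIRST(L) \ {ε} = { '(', ',', 'e' }
L is not nullable (ε ∉ FIRST(L)), so stop here.
FIRST(L e L) = { '(', ',', 'e' }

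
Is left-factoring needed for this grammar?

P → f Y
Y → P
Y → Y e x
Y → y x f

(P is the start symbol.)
No, left-factoring is not needed

Left-factoring is needed when two productions for the same non-terminal
share a common prefix on the right-hand side.

Productions for Y:
  Y → P
  Y → Y e x
  Y → y x f

No common prefixes found.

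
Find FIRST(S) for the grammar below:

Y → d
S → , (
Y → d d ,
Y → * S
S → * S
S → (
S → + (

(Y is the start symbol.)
{ '(', '*', '+', ',' }

To compute FIRST(S), examine every production with S on the left-hand side, reading each right-hand side left to right until a non-nullable symbol is reached.

From S → , (:
  - ',' is a terminal: add ',' and stop
From S → * S:
  - '*' is a terminal: add '*' and stop
From S → (:
  - '(' is a terminal: add '(' and stop
From S → + (:
  - '+' is a terminal: add '+' and stop

Collecting: FIRST(S) = { '(', '*', '+', ',' }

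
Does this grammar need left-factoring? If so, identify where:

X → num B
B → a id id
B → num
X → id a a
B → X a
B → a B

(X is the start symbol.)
Yes, B has productions with common prefix 'a'

Left-factoring is needed when two productions for the same non-terminal
share a common prefix on the right-hand side.

Productions for X:
  X → num B
  X → id a a
Productions for B:
  B → a id id
  B → num
  B → X a
  B → a B

Found common prefix 'a' in productions for B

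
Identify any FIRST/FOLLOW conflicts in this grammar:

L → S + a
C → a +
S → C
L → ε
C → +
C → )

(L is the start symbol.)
Nullable non-terminals: L.
FIRST sets used below: FIRST(S) = { ')', '+', 'a' }

L: nullable alternative(s) L → ε; FOLLOW(L) = { $ }
  L → S + a: FIRST \ {ε} = { ')', '+', 'a' } — disjoint from FOLLOW(L)
  L → ε: FIRST \ {ε} = { } — this is the only nullable alternative, skip

C, S have no nullable alternative, so no FIRST/FOLLOW check is needed there.

No FIRST/FOLLOW conflicts found.

Answer: No FIRST/FOLLOW conflicts.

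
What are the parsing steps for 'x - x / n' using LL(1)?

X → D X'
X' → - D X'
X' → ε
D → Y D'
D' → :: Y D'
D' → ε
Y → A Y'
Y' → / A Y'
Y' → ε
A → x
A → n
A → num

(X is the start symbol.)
LL(1) parsing maintains a stack (initially the start symbol over $) and the input. At each step: if the stack top is a terminal, match it against the current input token; if it is a non-terminal N, replace it with the RHS of M[N, lookahead] (the unique production whose predict set contains the lookahead).

Stack is shown with the top on the left.

Stack           Input        Action
-----------------------------------
X $             x - x / n $  output X → D X'
D X' $          x - x / n $  output D → Y D'
Y D' X' $       x - x / n $  output Y → A Y'
A Y' D' X' $    x - x / n $  output A → x
x Y' D' X' $    x - x / n $  match 'x'
Y' D' X' $      - x / n $    output Y' → ε
D' X' $         - x / n $    output D' → ε
X' $            - x / n $    output X' → - D X'
- D X' $        - x / n $    match '-'
D X' $          x / n $      output D → Y D'
Y D' X' $       x / n $      output Y → A Y'
A Y' D' X' $    x / n $      output A → x
x Y' D' X' $    x / n $      match 'x'
Y' D' X' $      / n $        output Y' → / A Y'
/ A Y' D' X' $  / n $        match '/'
A Y' D' X' $    n $          output A → n
n Y' D' X' $    n $          match 'n'
Y' D' X' $      $            output Y' → ε
D' X' $         $            output D' → ε
X' $            $            output X' → ε
$               $            accept

The string is accepted.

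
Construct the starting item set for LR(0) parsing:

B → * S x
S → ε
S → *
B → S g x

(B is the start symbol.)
First, augment the grammar with B' → B
I₀ = CLOSURE({ [B' → . B] }):
  [B' → . B] has the dot before B: add [B → . * S x], [B → . S g x]
  [B → . S g x] has the dot before S: add [S → .], [S → . *]
No further items can be added.

I₀ = { [B → . * S x], [B → . S g x], [B' → . B], [S → . *], [S → .] }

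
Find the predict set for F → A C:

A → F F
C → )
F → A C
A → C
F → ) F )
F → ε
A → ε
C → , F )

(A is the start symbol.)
PREDICT(F → A C) = (FIRST(RHS) \ {ε}) ∪ (FOLLOW(F) if ε ∈ FIRST(RHS), i.e. RHS ⇒* ε)
FIRST(A) = { ')', ',', ε }
FIRST(C) = { ')', ',' }
FIRST(A C) = { ')', ',' }
ε ∉ FIRST(A C), so FOLLOW(F) is not added.
PREDICT(F → A C) = { ')', ',' }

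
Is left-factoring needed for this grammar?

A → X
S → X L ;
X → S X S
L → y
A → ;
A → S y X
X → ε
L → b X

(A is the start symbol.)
No, left-factoring is not needed

Left-factoring is needed when two productions for the same non-terminal
share a common prefix on the right-hand side.

Productions for A:
  A → X
  A → ;
  A → S y X
Productions for X:
  X → S X S
  X → ε
Productions for L:
  L → y
  L → b X

No common prefixes found.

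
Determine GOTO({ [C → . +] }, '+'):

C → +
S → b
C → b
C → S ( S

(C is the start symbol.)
GOTO(I, '+') = CLOSURE({ [A → αX.β] : [A → α.Xβ] ∈ I, X = '+' })

Items with dot before '+', with the dot advanced:
  [C → . +] → [C → + .]
Closure adds nothing (no advanced item has the dot before a non-terminal).

GOTO = { [C → + .] }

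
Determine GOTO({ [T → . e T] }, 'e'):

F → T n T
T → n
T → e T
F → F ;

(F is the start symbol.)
{ [T → . e T], [T → . n], [T → e . T] }

GOTO(I, 'e') = CLOSURE({ [A → αX.β] : [A → α.Xβ] ∈ I, X = 'e' })

Items with dot before 'e', with the dot advanced:
  [T → . e T] → [T → e . T]
Closure of the advanced items:
  [T → e . T] has the dot before T: add [T → . n], [T → . e T]

GOTO = { [T → . e T], [T → . n], [T → e . T] }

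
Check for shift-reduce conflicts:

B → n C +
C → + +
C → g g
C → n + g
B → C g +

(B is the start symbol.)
No shift-reduce conflicts

A shift-reduce conflict occurs when an LR(0) state has both:
  - a complete (reduce) item [A → α .] (dot at the end), and
  - a shift item [B → β . c γ] (dot before a terminal).

Augment with B' → B and build the canonical LR(0) collection (I0 = CLOSURE({[B' → . B]}), then GOTO on every symbol after a dot until no new states appear). It has 16 states:
  I0: { [B → . C g +], [B → . n C +], [B' → . B], [C → . + +], [C → . g g], [C → . n + g] }  — shift
  I1: { [C → + . +] }  — shift
  I2: { [B' → B .] }  — accept
  I3: { [B → C . g +] }  — shift
  I4: { [C → g . g] }  — shift
  I5: { [B → n . C +], [C → . + +], [C → . g g], [C → . n + g], [C → n . + g] }  — shift
  I6: { [C → + . +], [C → n + . g] }  — shift
  I7: { [B → n C . +] }  — shift
  I8: { [C → n . + g] }  — shift
  I9: { [C → n + . g] }  — shift
  I10: { [C → n + g .] }  — reduce
  I11: { [B → n C + .] }  — reduce
  I12: { [C → + + .] }  — reduce
  I13: { [C → g g .] }  — reduce
  I14: { [B → C g . +] }  — shift
  I15: { [B → C g + .] }  — reduce

No state contains both a complete item and a shift item.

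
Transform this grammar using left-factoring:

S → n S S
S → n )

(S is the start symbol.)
Left-factoring transforms A → αβ₁ | αβ₂ into A → αA' and A' → β₁ | β₂
(α is the longest common prefix among the alternatives). Repeat until
no nonterminal has two alternatives with a common prefix.

Round 1: S has alternatives sharing prefix 'n'. Introduce S': S → n S'
  Add: S' → S S
  Add: S' → )

No remaining common prefixes — done.

Resulting grammar:
S → n S'
S' → S S
S' → )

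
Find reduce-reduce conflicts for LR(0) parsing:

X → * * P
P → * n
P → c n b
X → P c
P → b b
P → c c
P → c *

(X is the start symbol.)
A reduce-reduce conflict occurs when an LR(0) state has two complete items [A → α .] and [B → β .] — both call for a reduction, and with no lookahead the parser cannot choose between them.

Augment with X' → X and build the canonical LR(0) collection (I0 = CLOSURE({[X' → . X]}), then GOTO on every symbol after a dot until no new states appear). It has 16 states:
  I0: { [P → . * n], [P → . b b], [P → . c *], [P → . c c], [P → . c n b], [X → . * * P], [X → . P c], [X' → . X] }  — shift
  I1: { [P → * . n], [X → * . * P] }  — shift
  I2: { [X → P . c] }  — shift
  I3: { [X' → X .] }  — accept
  I4: { [P → b . b] }  — shift
  I5: { [P → c . *], [P → c . c], [P → c . n b] }  — shift
  I6: { [P → c * .] }  — reduce
  I7: { [P → c c .] }  — reduce
  I8: { [P → c n . b] }  — shift
  I9: { [P → c n b .] }  — reduce
  I10: { [P → b b .] }  — reduce
  I11: { [X → P c .] }  — reduce
  I12: { [P → . * n], [P → . b b], [P → . c *], [P → . c c], [P → . c n b], [X → * * . P] }  — shift
  I13: { [P → * n .] }  — reduce
  I14: { [P → * . n] }  — shift
  I15: { [X → * * P .] }  — reduce

No state contains more than one complete item.

Answer: No reduce-reduce conflicts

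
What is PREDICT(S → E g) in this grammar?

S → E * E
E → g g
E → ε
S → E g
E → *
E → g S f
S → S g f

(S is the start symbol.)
{ '*', 'g' }

PREDICT(S → E g) = (FIRST(RHS) \ {ε}) ∪ (FOLLOW(S) if ε ∈ FIRST(RHS), i.e. RHS ⇒* ε)
FIRST(E) = { '*', 'g', ε }
FIRST(E g) = { '*', 'g' }
ε ∉ FIRST(E g), so FOLLOW(S) is not added.
PREDICT(S → E g) = { '*', 'g' }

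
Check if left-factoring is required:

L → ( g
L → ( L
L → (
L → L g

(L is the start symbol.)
Left-factoring is needed when two productions for the same non-terminal
share a common prefix on the right-hand side.

Productions for L:
  L → ( g
  L → ( L
  L → (
  L → L g

Found common prefix '(' in productions for L

Answer: Yes, L has productions with common prefix '('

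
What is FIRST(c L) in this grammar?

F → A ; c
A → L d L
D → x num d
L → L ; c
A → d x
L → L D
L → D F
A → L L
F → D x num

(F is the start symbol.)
To compute FIRST(c L), process the symbols left to right:
Symbol c is a terminal. Add 'c' and stop.
FIRST(c L) = { 'c' }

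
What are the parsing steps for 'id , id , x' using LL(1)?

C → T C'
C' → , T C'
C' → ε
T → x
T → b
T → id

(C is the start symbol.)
Stack is shown with the top on the left.

Stack     Input          Action
-------------------------------
C $       id , id , x $  output C → T C'
T C' $    id , id , x $  output T → id
id C' $   id , id , x $  match 'id'
C' $      , id , x $     output C' → , T C'
, T C' $  , id , x $     match ','
T C' $    id , x $       output T → id
id C' $   id , x $       match 'id'
C' $      , x $          output C' → , T C'
, T C' $  , x $          match ','
T C' $    x $            output T → x
x C' $    x $            match 'x'
C' $      $              output C' → ε
$         $              accept

The string is accepted.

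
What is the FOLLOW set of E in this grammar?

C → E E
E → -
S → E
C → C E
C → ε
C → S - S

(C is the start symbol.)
{ $, '-' }

To compute FOLLOW(E), find every occurrence of E on a right-hand side N → α E β: add FIRST(β) \ {ε}, and if β is empty or nullable also add FOLLOW(N). Iterate to a fixed point.

In C → E E: E is followed by E, add FIRST(E) \ {ε} = { '-' }
In C → E E: E is at the end, add FOLLOW(C)
In S → E: E is at the end, add FOLLOW(S)
In C → C E: E is at the end, add FOLLOW(C)

The FOLLOW sets referred to above (computed the same way, to a fixed point):
  FOLLOW(C) = { $, '-' }
  FOLLOW(S) = { $, '-' }

Taking the union: FOLLOW(E) = { $, '-' }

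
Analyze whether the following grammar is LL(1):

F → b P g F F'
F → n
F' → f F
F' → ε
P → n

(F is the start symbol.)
A grammar is LL(1) if for each non-terminal N with multiple productions, the predict sets of those productions are pairwise disjoint, where PREDICT(N → α) = (FIRST(α) \ {ε}) ∪ (FOLLOW(N) if α ⇒* ε).

Relevant sets:
  FOLLOW(F') = { $, 'f' }

For F:
  PREDICT(F → b P g F F') = { 'b' }
  PREDICT(F → n) = { 'n' }
For F':
  PREDICT(F' → f F) = { 'f' }
  PREDICT(F' → ε) = { $, 'f' }
P has a single production, so nothing to check there.

Conflict found: Predict set conflict for F': { 'f' }
The grammar is NOT LL(1).

Answer: No. Predict set conflict for F': { 'f' }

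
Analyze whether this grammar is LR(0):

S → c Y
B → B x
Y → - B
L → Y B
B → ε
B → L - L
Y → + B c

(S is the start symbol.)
No. Shift-reduce conflict between [B → .] and [Y → . + B c]

A grammar is LR(0) if no state in the canonical LR(0) collection has:
  - both a shift item (dot before a terminal) and a complete item (shift-reduce conflict), or
  - two or more complete items (reduce-reduce conflict; the accept item [S' → S .] counts as a complete item here).

Augment with S' → S and build the canonical LR(0) collection (I0 = CLOSURE({[S' → . S]}), then GOTO on every symbol after a dot until no new states appear). It has 15 states:
  I0: { [S → . c Y], [S' → . S] }  — shift
  I1: { [S' → S .] }  — accept
  I2: { [S → c . Y], [Y → . + B c], [Y → . - B] }  — shift
  I3: { [B → . B x], [B → . L - L], [B → .], [L → . Y B], [Y → + . B c], [Y → . + B c], [Y → . - B] }  — shift, reduce
  I4: { [B → . B x], [B → . L - L], [B → .], [L → . Y B], [Y → - . B], [Y → . + B c], [Y → . - B] }  — shift, reduce
  I5: { [S → c Y .] }  — reduce
  I6: { [B → B . x], [Y → - B .] }  — shift, reduce
  I7: { [B → L . - L] }  — shift
  I8: { [B → . B x], [B → . L - L], [B → .], [L → . Y B], [L → Y . B], [Y → . + B c], [Y → . - B] }  — shift, reduce
  I9: { [B → B . x], [L → Y B .] }  — shift, reduce
  I10: { [B → B x .] }  — reduce
  I11: { [B → L - . L], [L → . Y B], [Y → . + B c], [Y → . - B] }  — shift
  I12: { [B → L - L .] }  — reduce
  I13: { [B → B . x], [Y → + B . c] }  — shift
  I14: { [Y → + B c .] }  — reduce

Conflict in state I3:
  Shift-reduce conflict between [B → .] and [Y → . + B c]
So the grammar is NOT LR(0).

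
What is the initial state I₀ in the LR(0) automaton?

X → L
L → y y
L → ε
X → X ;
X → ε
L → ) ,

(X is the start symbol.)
First, augment the grammar with X' → X
I₀ = CLOSURE({ [X' → . X] }):
  [X' → . X] has the dot before X: add [X → . L], [X → . X ;], [X → .]
  [X → . L] has the dot before L: add [L → . y y], [L → .], [L → . ) ,]
No further items can be added.

I₀ = { [L → . ) ,], [L → . y y], [L → .], [X → . L], [X → . X ;], [X → .], [X' → . X] }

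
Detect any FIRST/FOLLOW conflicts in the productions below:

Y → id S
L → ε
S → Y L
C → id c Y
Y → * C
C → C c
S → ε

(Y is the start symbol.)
No FIRST/FOLLOW conflicts.

A FIRST/FOLLOW conflict occurs when a non-terminal N has a nullable alternative N → β (β ⇒* ε) and another alternative N → α with FIRST(α) ∩ FOLLOW(N) ≠ ∅: on such a lookahead the parser cannot decide between expanding α and letting N vanish via β.

Nullable non-terminals: L, S.
FIRST sets used below: FIRST(Y) = { '*', 'id' }
L has a nullable alternative but only one production, so nothing to check.

S: nullable alternative(s) S → ε; FOLLOW(S) = { $, 'c' }
  S → Y L: FIRST \ {ε} = { '*', 'id' } — disjoint from FOLLOW(S)
  S → ε: FIRST \ {ε} = { } — this is the only nullable alternative, skip

C, Y have no nullable alternative, so no FIRST/FOLLOW check is needed there.

No FIRST/FOLLOW conflicts found.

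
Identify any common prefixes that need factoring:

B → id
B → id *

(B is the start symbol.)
Left-factoring is needed when two productions for the same non-terminal
share a common prefix on the right-hand side.

Productions for B:
  B → id
  B → id *

Found common prefix 'id' in productions for B

Answer: Yes, B has productions with common prefix 'id'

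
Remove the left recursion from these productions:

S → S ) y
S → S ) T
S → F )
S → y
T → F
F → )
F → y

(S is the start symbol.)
S → F ) S'
S → y S'
S' → ) y S'
S' → ) T S'
S' → ε
T → F
F → )
F → y

S is directly left-recursive. The standard transformation for
  A → A α₁ | ... | A α_m | β₁ | ... | β_n
is
  A  → β₁ A' | ... | β_n A'
  A' → α₁ A' | ... | α_m A' | ε

S → F ) becomes S → F ) S'
S → y becomes S → y S'
S → S ) y becomes S' → ) y S'
S → S ) T becomes S' → ) T S'
Add S' → ε

Productions for other non-terminals are unchanged:
  T → F
  F → )
  F → y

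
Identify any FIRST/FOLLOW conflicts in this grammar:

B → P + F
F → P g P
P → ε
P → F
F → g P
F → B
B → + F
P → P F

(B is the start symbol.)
A FIRST/FOLLOW conflict occurs when a non-terminal N has a nullable alternative N → β (β ⇒* ε) and another alternative N → α with FIRST(α) ∩ FOLLOW(N) ≠ ∅: on such a lookahead the parser cannot decide between expanding α and letting N vanish via β.

Nullable non-terminals: P.
FIRST sets used below: FIRST(F) = { '+', 'g' }, FIRST(P) = { '+', 'g', ε }

P: nullable alternative(s) P → ε; FOLLOW(P) = { $, '+', 'g' }
  P → ε: FIRST \ {ε} = { } — this is the only nullable alternative, skip
  P → F: FIRST \ {ε} = { '+', 'g' } — overlaps FOLLOW(P) on { '+', 'g' }: CONFLICT
  P → P F: FIRST \ {ε} = { '+', 'g' } — overlaps FOLLOW(P) on { '+', 'g' }: CONFLICT

B, F have no nullable alternative, so no FIRST/FOLLOW check is needed there.

So the grammar has 2 FIRST/FOLLOW conflicts (marked CONFLICT above).

Answer: Yes. P → F with FOLLOW(P) on { '+', 'g' }; P → P F with FOLLOW(P) on { '+', 'g' }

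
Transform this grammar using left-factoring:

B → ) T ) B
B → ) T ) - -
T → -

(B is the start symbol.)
B → ) T ) B'
B' → B
B' → - -
T → -

Left-factoring transforms A → αβ₁ | αβ₂ into A → αA' and A' → β₁ | β₂
(α is the longest common prefix among the alternatives). Repeat until
no nonterminal has two alternatives with a common prefix.

Round 1: B has alternatives sharing prefix ') T )'. Introduce B': B → ) T ) B'
  Add: B' → B
  Add: B' → - -

No remaining common prefixes — done.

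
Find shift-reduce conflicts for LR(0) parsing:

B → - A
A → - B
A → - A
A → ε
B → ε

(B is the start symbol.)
Yes — I0: [B → .] vs [B → . - A]; I1: [A → .] vs [A → . - A]; I3: [A → .] vs [A → . - A]; I5: [A → .] vs [A → . - A]

Augment with B' → B and build the canonical LR(0) collection (I0 = CLOSURE({[B' → . B]}), then GOTO on every symbol after a dot until no new states appear). It has 9 states:
  I0: { [B → . - A], [B → .], [B' → . B] }  — shift, reduce
  I1: { [A → . - A], [A → . - B], [A → .], [B → - . A] }  — shift, reduce
  I2: { [B' → B .] }  — accept
  I3: { [A → - . A], [A → - . B], [A → . - A], [A → . - B], [A → .], [B → . - A], [B → .] }  — shift, 2 reduces
  I4: { [B → - A .] }  — reduce
  I5: { [A → - . A], [A → - . B], [A → . - A], [A → . - B], [A → .], [B → - . A], [B → . - A], [B → .] }  — shift, 2 reduces
  I6: { [A → - A .] }  — reduce
  I7: { [A → - B .] }  — reduce
  I8: { [A → - A .], [B → - A .] }  — 2 reduces

I0 contains reduce item [B → .] and shift item [B → . - A] — shift-reduce conflict.
I1 contains reduce item [A → .] and shift items [A → . - A], [A → . - B] — shift-reduce conflict.
I3 contains reduce items [A → .], [B → .] and shift items [A → . - A], [A → . - B], [B → . - A] — shift-reduce conflict.
I5 contains reduce items [A → .], [B → .] and shift items [A → . - A], [A → . - B], [B → . - A] — shift-reduce conflict.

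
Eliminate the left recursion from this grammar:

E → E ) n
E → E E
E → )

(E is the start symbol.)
E is directly left-recursive. The standard transformation for
  A → A α₁ | ... | A α_m | β₁ | ... | β_n
is
  A  → β₁ A' | ... | β_n A'
  A' → α₁ A' | ... | α_m A' | ε

E → ) becomes E → ) E'
E → E ) n becomes E' → ) n E'
E → E E becomes E' → E E'
Add E' → ε

Resulting grammar:
E → ) E'
E' → ) n E'
E' → E E'
E' → ε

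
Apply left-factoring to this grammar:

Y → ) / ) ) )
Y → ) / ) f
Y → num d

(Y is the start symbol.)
Left-factoring transforms A → αβ₁ | αβ₂ into A → αA' and A' → β₁ | β₂
(α is the longest common prefix among the alternatives). Repeat until
no nonterminal has two alternatives with a common prefix.

Round 1: Y has alternatives sharing prefix ') / )'. Introduce Y': Y → ) / ) Y'
  Add: Y' → ) )
  Add: Y' → f

No remaining common prefixes — done.

Resulting grammar:
Y → ) / ) Y'
Y' → ) )
Y' → f
Y → num d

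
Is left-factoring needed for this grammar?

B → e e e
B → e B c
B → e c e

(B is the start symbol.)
Yes, B has productions with common prefix 'e'

Left-factoring is needed when two productions for the same non-terminal
share a common prefix on the right-hand side.

Productions for B:
  B → e e e
  B → e B c
  B → e c e

Found common prefix 'e' in productions for B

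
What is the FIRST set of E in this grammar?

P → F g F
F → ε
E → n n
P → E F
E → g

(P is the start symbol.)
{ 'g', 'n' }

To compute FIRST(E), examine every production with E on the left-hand side, reading each right-hand side left to right until a non-nullable symbol is reached.

From E → n n:
  - n is a terminal: add 'n' and stop
From E → g:
  - g is a terminal: add 'g' and stop

Collecting: FIRST(E) = { 'g', 'n' }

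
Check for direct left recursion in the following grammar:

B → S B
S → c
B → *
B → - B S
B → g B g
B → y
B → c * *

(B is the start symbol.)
No direct left recursion

B → S B: starts with S
S → c: starts with c
B → *: starts with '*'
B → - B S: starts with '-'
B → g B g: starts with g
B → y: starts with y
B → c * *: starts with c

No direct left recursion found.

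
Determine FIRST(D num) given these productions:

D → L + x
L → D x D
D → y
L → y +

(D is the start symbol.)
FIRST sets of the non-terminals involved (from the grammar, by fixed-point iteration):
  FIRST(D) = { 'y' }

To compute FIRST(D num), process the symbols left to right:
Symbol D is a non-terminal. Add FIRST(D) \ {ε} = { 'y' }
D is not nullable (ε ∉ FIRST(D)), so stop here.
FIRST(D num) = { 'y' }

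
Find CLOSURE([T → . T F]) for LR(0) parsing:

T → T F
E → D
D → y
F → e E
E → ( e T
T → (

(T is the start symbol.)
{ [T → . (], [T → . T F] }

To compute CLOSURE, for each item [A → α.Bβ] where B is a non-terminal, add [B → .γ] for all productions B → γ; repeat for the newly added items until nothing changes.

Start with: [T → . T F]
  [T → . T F] has the dot before T: add [T → . (]
No further items can be added.

CLOSURE = { [T → . (], [T → . T F] }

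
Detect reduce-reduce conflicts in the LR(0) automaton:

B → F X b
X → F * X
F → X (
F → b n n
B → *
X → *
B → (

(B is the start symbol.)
Yes — I2: [B → * .] vs [X → * .]

Augment with B' → B and build the canonical LR(0) collection (I0 = CLOSURE({[B' → . B]}), then GOTO on every symbol after a dot until no new states appear). It has 17 states:
  I0: { [B → . (], [B → . *], [B → . F X b], [B' → . B], [F → . X (], [F → . b n n], [X → . *], [X → . F * X] }  — shift
  I1: { [B → ( .] }  — reduce
  I2: { [B → * .], [X → * .] }  — 2 reduces
  I3: { [B' → B .] }  — accept
  I4: { [B → F . X b], [F → . X (], [F → . b n n], [X → . *], [X → . F * X], [X → F . * X] }  — shift
  I5: { [F → X . (] }  — shift
  I6: { [F → b . n n] }  — shift
  I7: { [F → b n . n] }  — shift
  I8: { [F → b n n .] }  — reduce
  I9: { [F → X ( .] }  — reduce
  I10: { [F → . X (], [F → . b n n], [X → * .], [X → . *], [X → . F * X], [X → F * . X] }  — shift, reduce
  I11: { [X → F . * X] }  — shift
  I12: { [B → F X . b], [F → X . (] }  — shift
  I13: { [B → F X b .] }  — reduce
  I14: { [F → . X (], [F → . b n n], [X → . *], [X → . F * X], [X → F * . X] }  — shift
  I15: { [X → * .] }  — reduce
  I16: { [F → X . (], [X → F * X .] }  — shift, reduce

I2 contains complete items [B → * .], [X → * .] — reduce-reduce conflict.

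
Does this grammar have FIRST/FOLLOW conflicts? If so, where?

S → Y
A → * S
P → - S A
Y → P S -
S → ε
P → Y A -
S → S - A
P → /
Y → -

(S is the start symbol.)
A FIRST/FOLLOW conflict occurs when a non-terminal N has a nullable alternative N → β (β ⇒* ε) and another alternative N → α with FIRST(α) ∩ FOLLOW(N) ≠ ∅: on such a lookahead the parser cannot decide between expanding α and letting N vanish via β.

Nullable non-terminals: S.
FIRST sets used below: FIRST(Y) = { '-', '/' }, FIRST(S) = { '-', '/', ε }

S: nullable alternative(s) S → ε; FOLLOW(S) = { $, '*', '-', '/' }
  S → Y: FIRST \ {ε} = { '-', '/' } — overlaps FOLLOW(S) on { '-', '/' }: CONFLICT
  S → ε: FIRST \ {ε} = { } — this is the only nullable alternative, skip
  S → S - A: FIRST \ {ε} = { '-', '/' } — overlaps FOLLOW(S) on { '-', '/' }: CONFLICT

A, P, Y have no nullable alternative, so no FIRST/FOLLOW check is needed there.

So the grammar has 2 FIRST/FOLLOW conflicts (marked CONFLICT above).

Answer: Yes. S → Y with FOLLOW(S) on { '-', '/' }; S → S '-' A with FOLLOW(S) on { '-', '/' }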